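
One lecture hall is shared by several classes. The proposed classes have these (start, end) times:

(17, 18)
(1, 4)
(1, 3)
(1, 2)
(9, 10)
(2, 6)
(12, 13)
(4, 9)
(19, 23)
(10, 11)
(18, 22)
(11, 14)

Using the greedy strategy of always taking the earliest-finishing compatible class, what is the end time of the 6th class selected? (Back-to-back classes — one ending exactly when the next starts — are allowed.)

Sort by end time and greedily take each interval whose start is ≥ the last chosen end.
Sorted by end: (1,2)  (1,3)  (1,4)  (2,6)  (4,9)  (9,10)  (10,11)  (12,13)  (11,14)  (17,18)  (18,22)  (19,23)
take (1,2); skip (1,3); take (2,6); skip (4,9); take (9,10); take (10,11); take (12,13); skip (11,14); take (17,18); take (18,22).
Selected: (1,2) (2,6) (9,10) (10,11) (12,13) (17,18) (18,22)

18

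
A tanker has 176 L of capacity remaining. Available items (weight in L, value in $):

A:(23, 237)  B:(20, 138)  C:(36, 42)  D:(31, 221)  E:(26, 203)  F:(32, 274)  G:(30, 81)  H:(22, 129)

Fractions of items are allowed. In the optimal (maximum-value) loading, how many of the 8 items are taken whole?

6

Greedy by value/weight ratio, highest first.
Ratios (sorted): A 10.30, F 8.56, E 7.81, D 7.13, B 6.90, H 5.86, G 2.70, C 1.17
take A (23 @ 237); take F (32 @ 274); take E (26 @ 203); take D (31 @ 221); take B (20 @ 138); take H (22 @ 129); take 22/30 of G → 59.40. Capacity used 176/176.
6 item(s) taken whole; one partial (take 22/30 of G).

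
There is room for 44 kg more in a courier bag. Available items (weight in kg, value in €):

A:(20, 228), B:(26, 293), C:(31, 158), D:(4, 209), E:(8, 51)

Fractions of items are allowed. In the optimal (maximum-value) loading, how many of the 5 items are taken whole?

2

Greedy by value/weight ratio, highest first.
Order: D (209/4=52.25) > A (228/20=11.40) > B (293/26=11.27) > E (51/8=6.38) > C (158/31=5.10)
Fill: take D (4 @ 209) → take A (20 @ 228) → take 20/26 of B → 225.38; 44/44 used.
2 item(s) taken whole; one partial (take 20/26 of B).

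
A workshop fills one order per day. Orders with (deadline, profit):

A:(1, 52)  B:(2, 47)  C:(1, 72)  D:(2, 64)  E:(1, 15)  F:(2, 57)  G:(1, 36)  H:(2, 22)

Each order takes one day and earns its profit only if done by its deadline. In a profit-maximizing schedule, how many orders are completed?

Sort by profit descending; place each in the latest free slot ≤ its deadline.
By profit: C(d1,72), D(d2,64), F(d2,57), A(d1,52), B(d2,47), G(d1,36), H(d2,22), E(d1,15)
C→slot 1; D→slot 2; F skipped; A skipped; B skipped; G skipped; H skipped; E skipped.
2 of 8 scheduled.

2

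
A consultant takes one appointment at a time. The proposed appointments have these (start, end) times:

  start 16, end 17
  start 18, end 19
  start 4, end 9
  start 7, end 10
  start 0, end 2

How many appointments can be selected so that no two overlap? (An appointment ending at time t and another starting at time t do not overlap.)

4

Sorted by end: (0,2)  (4,9)  (7,10)  (16,17)  (18,19)
take (0,2); take (4,9); skip (7,10); take (16,17); take (18,19).
Selected 4 appointments.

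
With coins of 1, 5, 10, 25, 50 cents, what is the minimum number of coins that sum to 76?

76 = 1×50 + 1×25 + 1×1
Total coins = 1 + 1 + 1 = 3

3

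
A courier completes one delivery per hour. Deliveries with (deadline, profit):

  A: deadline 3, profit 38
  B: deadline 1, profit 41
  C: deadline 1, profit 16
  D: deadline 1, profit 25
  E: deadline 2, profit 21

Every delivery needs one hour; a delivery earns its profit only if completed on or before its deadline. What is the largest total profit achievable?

Profit order: B=41 A=38 D=25 E=21 C=16
Assign: B→slot 1, A→slot 3, D skipped, E→slot 2, C skipped.
Slots: [1:B] [2:E] [3:A]
Profit = 41 + 21 + 38 = 100

100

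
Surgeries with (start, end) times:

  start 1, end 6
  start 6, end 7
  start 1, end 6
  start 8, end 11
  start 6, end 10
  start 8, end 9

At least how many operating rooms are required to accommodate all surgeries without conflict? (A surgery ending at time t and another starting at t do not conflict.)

3

starts: [1, 1, 6, 6, 8, 8]
ends:   [6, 6, 7, 9, 10, 11]
s1→1 s1→2 e6→1 e6→0 s6→1 s6→2 e7→1 s8→2 s8→3  — peak 3.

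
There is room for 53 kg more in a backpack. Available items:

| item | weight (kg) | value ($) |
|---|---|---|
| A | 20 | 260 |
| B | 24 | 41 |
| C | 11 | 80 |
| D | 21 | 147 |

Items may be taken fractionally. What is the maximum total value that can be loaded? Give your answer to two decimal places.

Sort by value per unit weight and fill in that order.
Order: A (260/20=13.00) > C (80/11=7.27) > D (147/21=7.00) > B (41/24=1.71)
Fill: take A (20 @ 260) → take C (11 @ 80) → take D (21 @ 147) → take 1/24 of B → 1.71; 53/53 used.
Total value = 488.71

488.71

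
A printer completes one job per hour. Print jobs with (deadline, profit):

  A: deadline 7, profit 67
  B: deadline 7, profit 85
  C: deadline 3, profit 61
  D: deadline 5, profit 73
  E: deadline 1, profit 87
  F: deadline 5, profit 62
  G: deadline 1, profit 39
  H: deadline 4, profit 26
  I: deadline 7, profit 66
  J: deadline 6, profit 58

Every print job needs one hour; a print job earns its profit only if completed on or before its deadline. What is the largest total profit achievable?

Sort by profit descending; place each in the latest free slot ≤ its deadline.
By profit: E(d1,87), B(d7,85), D(d5,73), A(d7,67), I(d7,66), F(d5,62), C(d3,61), J(d6,58), G(d1,39), H(d4,26)
E→slot 1; B→slot 7; D→slot 5; A→slot 6; I→slot 4; F→slot 3; C→slot 2; J skipped; G skipped; H skipped.
Profit = 87 + 61 + 62 + 66 + 73 + 67 + 85 = 501

501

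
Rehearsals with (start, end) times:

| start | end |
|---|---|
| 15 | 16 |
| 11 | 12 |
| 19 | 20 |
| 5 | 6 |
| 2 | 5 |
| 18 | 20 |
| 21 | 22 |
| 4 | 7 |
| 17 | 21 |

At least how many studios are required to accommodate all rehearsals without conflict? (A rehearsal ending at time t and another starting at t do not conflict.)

The answer is the maximum number of intervals overlapping at any instant.
Events (time:±→running): 2:+→1 4:+→2 5:-→1 5:+→2 6:-→1 7:-→0 11:+→1 12:-→0 15:+→1 16:-→0 17:+→1 18:+→2 19:+→3 … peak 3.

3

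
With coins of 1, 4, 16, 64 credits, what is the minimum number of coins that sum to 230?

8

230 − 3×64→38 − 2×16→6 − 1×4→2 − 2×1→0
Total coins = 3 + 2 + 1 + 2 = 8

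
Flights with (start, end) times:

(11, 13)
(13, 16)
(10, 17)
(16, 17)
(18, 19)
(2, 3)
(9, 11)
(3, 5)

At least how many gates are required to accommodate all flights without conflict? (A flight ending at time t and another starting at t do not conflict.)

2

The answer is the maximum number of intervals overlapping at any instant.
starts: [2, 3, 9, 10, 11, 13, 16, 18]
ends:   [3, 5, 11, 13, 16, 17, 17, 19]
s2→1 e3→0 s3→1 e5→0 s9→1 s10→2  — peak 2.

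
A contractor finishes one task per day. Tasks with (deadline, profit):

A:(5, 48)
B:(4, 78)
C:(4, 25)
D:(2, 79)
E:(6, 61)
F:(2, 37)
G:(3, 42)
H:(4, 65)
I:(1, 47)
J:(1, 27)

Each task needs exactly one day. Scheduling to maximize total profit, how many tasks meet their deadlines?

6

Take jobs in profit order; each goes to the latest open slot no later than its deadline.
Profit order: D=79 B=78 H=65 E=61 A=48 I=47 G=42 F=37 J=27 C=25
Assign: D→slot 2, B→slot 4, H→slot 3, E→slot 6, A→slot 5, I→slot 1, G skipped, F skipped, J skipped, C skipped.
Slots: [1:I] [2:D] [3:H] [4:B] [5:A] [6:E]
6 of 10 scheduled.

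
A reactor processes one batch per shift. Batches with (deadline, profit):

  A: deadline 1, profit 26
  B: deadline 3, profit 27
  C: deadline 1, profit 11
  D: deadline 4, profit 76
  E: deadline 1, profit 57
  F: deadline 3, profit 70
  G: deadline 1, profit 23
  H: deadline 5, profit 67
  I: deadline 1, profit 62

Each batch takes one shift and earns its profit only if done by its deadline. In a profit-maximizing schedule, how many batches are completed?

5

By profit: D(d4,76), F(d3,70), H(d5,67), I(d1,62), E(d1,57), B(d3,27), A(d1,26), G(d1,23), C(d1,11)
D→slot 4; F→slot 3; H→slot 5; I→slot 1; E skipped; B→slot 2; A skipped; G skipped; C skipped.
5 of 9 scheduled.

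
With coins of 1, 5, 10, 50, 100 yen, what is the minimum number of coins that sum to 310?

310 − 3×100→10 − 1×10→0
Total coins = 3 + 1 = 4

4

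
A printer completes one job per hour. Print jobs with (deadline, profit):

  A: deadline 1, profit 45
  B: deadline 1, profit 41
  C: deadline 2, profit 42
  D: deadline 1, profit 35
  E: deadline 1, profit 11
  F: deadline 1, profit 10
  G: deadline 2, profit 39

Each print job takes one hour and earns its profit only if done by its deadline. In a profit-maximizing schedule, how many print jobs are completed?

Profit order: A=45 C=42 B=41 G=39 D=35 E=11 F=10
Assign: A→slot 1, C→slot 2, B skipped, G skipped, D skipped, E skipped, F skipped.
Slots: [1:A] [2:C]
2 of 7 scheduled.

2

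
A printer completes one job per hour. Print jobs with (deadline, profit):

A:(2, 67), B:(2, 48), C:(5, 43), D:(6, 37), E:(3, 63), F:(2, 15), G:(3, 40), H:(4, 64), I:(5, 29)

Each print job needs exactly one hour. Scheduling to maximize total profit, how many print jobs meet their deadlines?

By profit: A(d2,67), H(d4,64), E(d3,63), B(d2,48), C(d5,43), G(d3,40), D(d6,37), I(d5,29), F(d2,15)
A→slot 2; H→slot 4; E→slot 3; B→slot 1; C→slot 5; G skipped; D→slot 6; I skipped; F skipped.
6 of 9 scheduled.

6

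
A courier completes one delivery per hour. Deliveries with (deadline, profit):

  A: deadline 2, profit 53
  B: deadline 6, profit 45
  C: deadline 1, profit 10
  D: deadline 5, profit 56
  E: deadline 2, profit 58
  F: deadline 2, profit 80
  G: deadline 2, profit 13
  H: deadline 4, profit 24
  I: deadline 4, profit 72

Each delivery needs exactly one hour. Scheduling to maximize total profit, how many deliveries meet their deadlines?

6

Profit order: F=80 I=72 E=58 D=56 A=53 B=45 H=24 G=13 C=10
Assign: F→slot 2, I→slot 4, E→slot 1, D→slot 5, A skipped, B→slot 6, H→slot 3, G skipped, C skipped.
Slots: [1:E] [2:F] [3:H] [4:I] [5:D] [6:B]
6 of 9 scheduled.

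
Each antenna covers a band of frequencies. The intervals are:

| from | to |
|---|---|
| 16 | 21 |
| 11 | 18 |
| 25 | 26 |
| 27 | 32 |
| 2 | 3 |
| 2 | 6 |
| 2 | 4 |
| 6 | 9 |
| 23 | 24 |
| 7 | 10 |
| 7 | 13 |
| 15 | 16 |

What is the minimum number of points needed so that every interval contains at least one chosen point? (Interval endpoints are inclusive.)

6

Process intervals by earliest right end; each time one isn't hit yet, stab at its right endpoint.
Sorted: [2,3] [2,4] [2,6] [6,9] [7,10] [7,13] [15,16] [11,18] [16,21] [23,24] [25,26] [27,32]
{[2,3],[2,4],[2,6]} hit by 3; {[6,9],[7,10],[7,13]} hit by 9; {[15,16],[11,18],[16,21]} hit by 16; {[23,24]} hit by 24; {[25,26]} hit by 26; {[27,32]} hit by 32.
Points: 3, 9, 16, 24, 26, 32 (6 total).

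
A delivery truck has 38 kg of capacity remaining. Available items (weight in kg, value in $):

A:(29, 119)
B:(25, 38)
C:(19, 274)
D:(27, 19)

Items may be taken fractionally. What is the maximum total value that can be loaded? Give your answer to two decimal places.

351.97

Greedy by value/weight ratio, highest first.
Order: C (274/19=14.42) > A (119/29=4.10) > B (38/25=1.52) > D (19/27=0.70)
Fill: take C (19 @ 274) → take 19/29 of A → 77.97; 38/38 used.
Total value = 351.97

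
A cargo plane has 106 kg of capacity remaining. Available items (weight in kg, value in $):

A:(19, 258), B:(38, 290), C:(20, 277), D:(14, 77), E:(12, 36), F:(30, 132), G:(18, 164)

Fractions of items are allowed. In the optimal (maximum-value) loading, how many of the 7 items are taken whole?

4

Sort by value per unit weight and fill in that order.
Order: C (277/20=13.85) > A (258/19=13.58) > G (164/18=9.11) > B (290/38=7.63) > D (77/14=5.50) > F (132/30=4.40) > E (36/12=3.00)
Fill: take C (20 @ 277) → take A (19 @ 258) → take G (18 @ 164) → take B (38 @ 290) → take 11/14 of D → 60.50; 106/106 used.
4 item(s) taken whole; one partial (take 11/14 of D).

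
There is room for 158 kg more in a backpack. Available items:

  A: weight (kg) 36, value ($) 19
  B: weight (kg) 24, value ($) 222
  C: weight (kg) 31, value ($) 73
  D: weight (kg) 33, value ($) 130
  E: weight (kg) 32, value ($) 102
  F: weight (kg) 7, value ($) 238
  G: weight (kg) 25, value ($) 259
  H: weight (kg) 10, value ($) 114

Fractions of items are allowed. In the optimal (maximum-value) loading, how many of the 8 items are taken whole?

Sort by value per unit weight and fill in that order.
Order: F (238/7=34.00) > H (114/10=11.40) > G (259/25=10.36) > B (222/24=9.25) > D (130/33=3.94) > E (102/32=3.19) > C (73/31=2.35) > A (19/36=0.53)
Fill: take F (7 @ 238) → take H (10 @ 114) → take G (25 @ 259) → take B (24 @ 222) → take D (33 @ 130) → take E (32 @ 102) → take 27/31 of C → 63.58; 158/158 used.
6 item(s) taken whole; one partial (take 27/31 of C).

6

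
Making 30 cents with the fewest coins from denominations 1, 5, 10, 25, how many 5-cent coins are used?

Greedy: take as many of the largest coin as possible, then repeat with the remainder.
30 = 1×25 + 1×5
Count of 5: 1

1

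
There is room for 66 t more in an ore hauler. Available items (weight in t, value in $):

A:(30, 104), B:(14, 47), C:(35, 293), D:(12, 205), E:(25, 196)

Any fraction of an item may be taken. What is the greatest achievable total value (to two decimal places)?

Sort by value per unit weight and fill in that order.
Ratios (sorted): D 17.08, C 8.37, E 7.84, A 3.47, B 3.36
take D (12 @ 205); take C (35 @ 293); take 19/25 of E → 148.96. Capacity used 66/66.
Total value = 646.96

646.96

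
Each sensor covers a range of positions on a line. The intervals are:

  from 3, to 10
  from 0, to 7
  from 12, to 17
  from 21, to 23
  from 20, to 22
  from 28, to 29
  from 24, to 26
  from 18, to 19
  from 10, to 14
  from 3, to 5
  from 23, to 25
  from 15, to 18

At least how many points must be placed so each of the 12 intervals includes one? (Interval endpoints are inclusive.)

6

Sort by right endpoint; whenever an interval is uncovered, place a point at its right end.
Sorted: [3,5] [0,7] [3,10] [10,14] [12,17] [15,18] [18,19] [20,22] [21,23] [23,25] [24,26] [28,29]
{[3,5],[0,7],[3,10]} hit by 5; {[10,14],[12,17]} hit by 14; {[15,18],[18,19]} hit by 18; {[20,22],[21,23]} hit by 22; {[23,25],[24,26]} hit by 25; {[28,29]} hit by 29.
Points: 5, 14, 18, 22, 25, 29 (6 total).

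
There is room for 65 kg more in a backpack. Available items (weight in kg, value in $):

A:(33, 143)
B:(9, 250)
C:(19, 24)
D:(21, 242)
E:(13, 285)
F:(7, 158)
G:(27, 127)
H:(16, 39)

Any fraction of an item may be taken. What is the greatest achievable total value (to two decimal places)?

Sort by value per unit weight and fill in that order.
Order: B (250/9=27.78) > F (158/7=22.57) > E (285/13=21.92) > D (242/21=11.52) > G (127/27=4.70) > A (143/33=4.33) > H (39/16=2.44) > C (24/19=1.26)
Fill: take B (9 @ 250) → take F (7 @ 158) → take E (13 @ 285) → take D (21 @ 242) → take 15/27 of G → 70.56; 65/65 used.
Total value = 1005.56

1005.56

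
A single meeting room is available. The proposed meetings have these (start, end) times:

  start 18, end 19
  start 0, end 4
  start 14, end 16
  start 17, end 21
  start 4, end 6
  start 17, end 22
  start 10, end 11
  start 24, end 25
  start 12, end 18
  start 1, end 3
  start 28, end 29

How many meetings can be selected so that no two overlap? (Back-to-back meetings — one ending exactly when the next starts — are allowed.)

7

Greedy by earliest finish: after sorting by end time, pick each interval compatible with the last pick.
Sorted by end: (1,3)  (0,4)  (4,6)  (10,11)  (14,16)  (12,18)  (18,19)  (17,21)  (17,22)  (24,25)  (28,29)
take (1,3); take (4,6); take (10,11); take (14,16); take (18,19); skip (17,21); skip (17,22); take (24,25); take (28,29).
Selected 7 meetings.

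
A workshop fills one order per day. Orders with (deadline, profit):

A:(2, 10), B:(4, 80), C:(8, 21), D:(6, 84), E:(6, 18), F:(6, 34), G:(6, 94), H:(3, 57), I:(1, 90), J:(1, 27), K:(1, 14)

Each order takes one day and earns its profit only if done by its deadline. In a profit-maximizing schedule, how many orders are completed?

By profit: G(d6,94), I(d1,90), D(d6,84), B(d4,80), H(d3,57), F(d6,34), J(d1,27), C(d8,21), E(d6,18), K(d1,14), A(d2,10)
G→slot 6; I→slot 1; D→slot 5; B→slot 4; H→slot 3; F→slot 2; J skipped; C→slot 8; E skipped; K skipped; A skipped.
7 of 11 scheduled.

7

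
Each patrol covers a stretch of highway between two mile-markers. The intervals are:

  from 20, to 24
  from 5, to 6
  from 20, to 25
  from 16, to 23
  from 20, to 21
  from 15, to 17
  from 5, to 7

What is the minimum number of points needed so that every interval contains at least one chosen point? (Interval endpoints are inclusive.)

Sort by right endpoint; whenever an interval is uncovered, place a point at its right end.
By right end: [5,6]  [5,7]  [15,17]  [20,21]  [16,23]  [20,24]  [20,25]
[5,6] uncovered → point at 6; [15,17] uncovered → point at 17; [20,21] uncovered → point at 21.
Points: 6, 17, 21 (3 total).

3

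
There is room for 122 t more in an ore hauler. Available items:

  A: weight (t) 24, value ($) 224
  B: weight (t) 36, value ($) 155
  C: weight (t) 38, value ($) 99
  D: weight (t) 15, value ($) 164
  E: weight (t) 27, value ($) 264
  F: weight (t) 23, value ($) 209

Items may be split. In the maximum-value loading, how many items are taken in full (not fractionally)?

4

Order: D (164/15=10.93) > E (264/27=9.78) > A (224/24=9.33) > F (209/23=9.09) > B (155/36=4.31) > C (99/38=2.61)
Fill: take D (15 @ 164) → take E (27 @ 264) → take A (24 @ 224) → take F (23 @ 209) → take 33/36 of B → 142.08; 122/122 used.
4 item(s) taken whole; one partial (take 33/36 of B).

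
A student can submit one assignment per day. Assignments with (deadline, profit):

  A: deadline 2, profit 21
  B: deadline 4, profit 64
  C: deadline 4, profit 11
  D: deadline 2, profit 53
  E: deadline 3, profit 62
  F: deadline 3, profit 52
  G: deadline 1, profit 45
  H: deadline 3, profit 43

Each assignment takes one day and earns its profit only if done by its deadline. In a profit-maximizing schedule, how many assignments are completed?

4

Sort by profit descending; place each in the latest free slot ≤ its deadline.
Profit order: B=64 E=62 D=53 F=52 G=45 H=43 A=21 C=11
Assign: B→slot 4, E→slot 3, D→slot 2, F→slot 1, G skipped, H skipped, A skipped, C skipped.
Slots: [1:F] [2:D] [3:E] [4:B]
4 of 8 scheduled.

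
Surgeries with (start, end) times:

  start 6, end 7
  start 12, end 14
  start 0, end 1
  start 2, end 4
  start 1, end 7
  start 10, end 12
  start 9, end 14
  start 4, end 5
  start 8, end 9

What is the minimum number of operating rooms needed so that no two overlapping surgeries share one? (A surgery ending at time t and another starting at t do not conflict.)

2

starts: [0, 1, 2, 4, 6, 8, 9, 10, 12]
ends:   [1, 4, 5, 7, 7, 9, 12, 14, 14]
s0→1 e1→0 s1→1 s2→2  — peak 2.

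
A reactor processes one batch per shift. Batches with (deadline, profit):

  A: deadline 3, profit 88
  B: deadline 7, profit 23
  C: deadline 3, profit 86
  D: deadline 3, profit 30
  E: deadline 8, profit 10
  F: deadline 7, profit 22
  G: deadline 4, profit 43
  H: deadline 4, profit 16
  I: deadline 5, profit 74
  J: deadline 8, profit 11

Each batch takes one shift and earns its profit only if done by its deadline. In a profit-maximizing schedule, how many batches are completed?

By profit: A(d3,88), C(d3,86), I(d5,74), G(d4,43), D(d3,30), B(d7,23), F(d7,22), H(d4,16), J(d8,11), E(d8,10)
A→slot 3; C→slot 2; I→slot 5; G→slot 4; D→slot 1; B→slot 7; F→slot 6; H skipped; J→slot 8; E skipped.
8 of 10 scheduled.

8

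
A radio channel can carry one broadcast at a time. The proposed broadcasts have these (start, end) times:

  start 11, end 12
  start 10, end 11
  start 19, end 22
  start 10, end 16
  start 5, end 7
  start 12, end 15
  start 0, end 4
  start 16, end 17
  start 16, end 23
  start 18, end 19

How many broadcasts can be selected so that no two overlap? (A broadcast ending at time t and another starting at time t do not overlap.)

8

By end time: (0,4), (5,7), (10,11), (11,12), (12,15), (10,16), (16,17), (18,19), (19,22), (16,23).
Pick (0,4); next start ≥ 4 → (5,7); next start ≥ 7 → (10,11); next start ≥ 11 → (11,12); next start ≥ 12 → (12,15); next start ≥ 15 → (16,17); next start ≥ 17 → (18,19); next start ≥ 19 → (19,22).
Selected 8 broadcasts.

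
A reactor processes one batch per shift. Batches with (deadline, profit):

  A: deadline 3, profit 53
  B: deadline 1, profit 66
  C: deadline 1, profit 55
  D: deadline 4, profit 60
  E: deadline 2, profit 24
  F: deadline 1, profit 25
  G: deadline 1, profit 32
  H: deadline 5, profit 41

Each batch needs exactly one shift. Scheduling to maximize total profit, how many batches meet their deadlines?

5

By profit: B(d1,66), D(d4,60), C(d1,55), A(d3,53), H(d5,41), G(d1,32), F(d1,25), E(d2,24)
B→slot 1; D→slot 4; C skipped; A→slot 3; H→slot 5; G skipped; F skipped; E→slot 2.
5 of 8 scheduled.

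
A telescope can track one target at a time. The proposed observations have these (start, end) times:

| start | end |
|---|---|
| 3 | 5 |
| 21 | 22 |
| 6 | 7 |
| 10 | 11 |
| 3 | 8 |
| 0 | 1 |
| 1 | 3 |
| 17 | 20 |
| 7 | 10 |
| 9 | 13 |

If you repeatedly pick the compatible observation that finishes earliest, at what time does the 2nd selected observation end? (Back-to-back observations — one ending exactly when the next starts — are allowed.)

Sort by end time and greedily take each interval whose start is ≥ the last chosen end.
By end time: (0,1), (1,3), (3,5), (6,7), (3,8), (7,10), (10,11), (9,13), (17,20), (21,22).
Pick (0,1); next start ≥ 1 → (1,3); next start ≥ 3 → (3,5); next start ≥ 5 → (6,7); next start ≥ 7 → (7,10); next start ≥ 10 → (10,11); next start ≥ 11 → (17,20); next start ≥ 20 → (21,22).
Selected: (0,1) (1,3) (3,5) (6,7) (7,10) (10,11) (17,20) (21,22)

3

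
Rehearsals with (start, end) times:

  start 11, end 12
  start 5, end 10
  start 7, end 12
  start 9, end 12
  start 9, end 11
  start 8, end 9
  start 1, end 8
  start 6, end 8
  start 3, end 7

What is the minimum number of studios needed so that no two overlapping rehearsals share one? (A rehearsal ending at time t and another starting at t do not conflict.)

Count concurrent intervals with a sweep; the peak is the room count.
Events (time:±→running): 1:+→1 3:+→2 5:+→3 6:+→4 … peak 4.

4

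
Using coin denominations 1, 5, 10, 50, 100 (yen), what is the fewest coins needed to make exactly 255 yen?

255 = 2×100 + 1×50 + 1×5
Total coins = 2 + 1 + 1 = 4

4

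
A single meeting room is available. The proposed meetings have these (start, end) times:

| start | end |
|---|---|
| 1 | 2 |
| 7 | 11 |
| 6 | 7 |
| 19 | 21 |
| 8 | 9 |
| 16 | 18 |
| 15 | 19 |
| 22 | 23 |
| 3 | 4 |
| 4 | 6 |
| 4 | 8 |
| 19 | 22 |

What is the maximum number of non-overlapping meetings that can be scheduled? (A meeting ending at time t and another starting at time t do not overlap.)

Sorted by end: (1,2)  (3,4)  (4,6)  (6,7)  (4,8)  (8,9)  (7,11)  (16,18)  (15,19)  (19,21)  (19,22)  (22,23)
take (1,2); take (3,4); take (4,6); take (6,7); take (8,9); take (16,18); take (19,21); skip (19,22); take (22,23).
Selected 8 meetings.

8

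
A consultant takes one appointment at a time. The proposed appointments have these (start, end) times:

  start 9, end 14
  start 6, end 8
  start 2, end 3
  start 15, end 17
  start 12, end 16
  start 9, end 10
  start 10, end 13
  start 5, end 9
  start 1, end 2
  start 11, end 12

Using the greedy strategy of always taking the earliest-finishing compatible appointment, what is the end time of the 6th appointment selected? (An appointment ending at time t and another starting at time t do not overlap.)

16

Greedy by earliest finish: after sorting by end time, pick each interval compatible with the last pick.
By end time: (1,2), (2,3), (6,8), (5,9), (9,10), (11,12), (10,13), (9,14), (12,16), (15,17).
Pick (1,2); next start ≥ 2 → (2,3); next start ≥ 3 → (6,8); next start ≥ 8 → (9,10); next start ≥ 10 → (11,12); next start ≥ 12 → (12,16).
Selected: (1,2) (2,3) (6,8) (9,10) (11,12) (12,16)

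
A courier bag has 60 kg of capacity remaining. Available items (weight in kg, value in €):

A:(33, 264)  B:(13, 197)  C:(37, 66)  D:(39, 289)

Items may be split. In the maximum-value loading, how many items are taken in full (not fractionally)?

2

Sort by value per unit weight and fill in that order.
Order: B (197/13=15.15) > A (264/33=8.00) > D (289/39=7.41) > C (66/37=1.78)
Fill: take B (13 @ 197) → take A (33 @ 264) → take 14/39 of D → 103.74; 60/60 used.
2 item(s) taken whole; one partial (take 14/39 of D).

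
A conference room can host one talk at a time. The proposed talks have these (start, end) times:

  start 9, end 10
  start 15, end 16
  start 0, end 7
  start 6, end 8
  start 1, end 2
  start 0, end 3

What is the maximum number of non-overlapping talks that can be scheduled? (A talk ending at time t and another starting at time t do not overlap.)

4

Greedy by earliest finish: after sorting by end time, pick each interval compatible with the last pick.
Sorted by end: (1,2)  (0,3)  (0,7)  (6,8)  (9,10)  (15,16)
take (1,2); take (6,8); take (9,10); take (15,16).
Selected 4 talks.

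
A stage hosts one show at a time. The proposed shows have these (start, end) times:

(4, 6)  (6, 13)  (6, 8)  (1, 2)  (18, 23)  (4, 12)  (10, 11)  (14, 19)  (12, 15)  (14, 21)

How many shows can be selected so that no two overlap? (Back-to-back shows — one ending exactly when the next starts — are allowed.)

6

Greedy by earliest finish: after sorting by end time, pick each interval compatible with the last pick.
Sorted by end: (1,2)  (4,6)  (6,8)  (10,11)  (4,12)  (6,13)  (12,15)  (14,19)  (14,21)  (18,23)
take (1,2); take (4,6); take (6,8); take (10,11); skip (6,13); take (12,15); skip (14,21); take (18,23).
Selected 6 shows.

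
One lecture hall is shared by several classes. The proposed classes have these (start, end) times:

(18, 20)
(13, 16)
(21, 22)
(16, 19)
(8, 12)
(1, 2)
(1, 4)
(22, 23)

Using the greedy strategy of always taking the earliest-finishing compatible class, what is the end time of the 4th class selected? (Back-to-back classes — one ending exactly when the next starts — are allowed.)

19

By end time: (1,2), (1,4), (8,12), (13,16), (16,19), (18,20), (21,22), (22,23).
Pick (1,2); next start ≥ 2 → (8,12); next start ≥ 12 → (13,16); next start ≥ 16 → (16,19); next start ≥ 19 → (21,22); next start ≥ 22 → (22,23).
Selected: (1,2) (8,12) (13,16) (16,19) (21,22) (22,23)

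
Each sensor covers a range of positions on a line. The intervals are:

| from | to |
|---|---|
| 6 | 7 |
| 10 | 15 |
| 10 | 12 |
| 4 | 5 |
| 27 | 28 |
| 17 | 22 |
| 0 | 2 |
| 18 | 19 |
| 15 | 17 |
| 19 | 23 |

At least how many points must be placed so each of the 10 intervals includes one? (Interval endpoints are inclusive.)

By right end: [0,2]  [4,5]  [6,7]  [10,12]  [10,15]  [15,17]  [18,19]  [17,22]  [19,23]  [27,28]
[0,2] uncovered → point at 2; [4,5] uncovered → point at 5; [6,7] uncovered → point at 7; [10,12] uncovered → point at 12; [15,17] uncovered → point at 17; [18,19] uncovered → point at 19; [27,28] uncovered → point at 28.
Points: 2, 5, 7, 12, 17, 19, 28 (7 total).

7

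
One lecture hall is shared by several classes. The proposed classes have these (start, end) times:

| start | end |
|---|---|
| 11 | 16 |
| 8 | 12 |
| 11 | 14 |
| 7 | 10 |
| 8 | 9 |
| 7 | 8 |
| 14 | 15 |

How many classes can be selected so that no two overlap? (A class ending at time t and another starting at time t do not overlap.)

4

Sorted by end: (7,8)  (8,9)  (7,10)  (8,12)  (11,14)  (14,15)  (11,16)
take (7,8); take (8,9); skip (7,10); take (11,14); take (14,15).
Selected 4 classes.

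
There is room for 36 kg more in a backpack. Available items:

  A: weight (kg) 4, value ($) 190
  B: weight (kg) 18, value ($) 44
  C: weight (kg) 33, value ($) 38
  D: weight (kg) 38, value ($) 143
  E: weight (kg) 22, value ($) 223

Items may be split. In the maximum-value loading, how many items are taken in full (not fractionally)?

2

Order: A (190/4=47.50) > E (223/22=10.14) > D (143/38=3.76) > B (44/18=2.44) > C (38/33=1.15)
Fill: take A (4 @ 190) → take E (22 @ 223) → take 10/38 of D → 37.63; 36/36 used.
2 item(s) taken whole; one partial (take 10/38 of D).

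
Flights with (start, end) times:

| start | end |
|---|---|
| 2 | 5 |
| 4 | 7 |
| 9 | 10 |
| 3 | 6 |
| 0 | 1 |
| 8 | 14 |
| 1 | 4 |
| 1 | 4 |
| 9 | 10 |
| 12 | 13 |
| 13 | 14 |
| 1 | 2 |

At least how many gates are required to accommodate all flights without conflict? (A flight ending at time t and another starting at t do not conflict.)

Count concurrent intervals with a sweep; the peak is the room count.
starts: [0, 1, 1, 1, 2, 3, 4, 8, 9, 9, 12, 13]
ends:   [1, 2, 4, 4, 5, 6, 7, 10, 10, 13, 14, 14]
s0→1 e1→0 s1→1 s1→2 s1→3 e2→2 s2→3 s3→4  — peak 4.

4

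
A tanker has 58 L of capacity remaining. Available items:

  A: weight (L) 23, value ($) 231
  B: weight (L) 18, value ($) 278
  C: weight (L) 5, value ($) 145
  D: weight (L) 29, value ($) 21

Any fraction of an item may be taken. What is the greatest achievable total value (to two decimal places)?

Sort by value per unit weight and fill in that order.
Order: C (145/5=29.00) > B (278/18=15.44) > A (231/23=10.04) > D (21/29=0.72)
Fill: take C (5 @ 145) → take B (18 @ 278) → take A (23 @ 231) → take 12/29 of D → 8.69; 58/58 used.
Total value = 662.69

662.69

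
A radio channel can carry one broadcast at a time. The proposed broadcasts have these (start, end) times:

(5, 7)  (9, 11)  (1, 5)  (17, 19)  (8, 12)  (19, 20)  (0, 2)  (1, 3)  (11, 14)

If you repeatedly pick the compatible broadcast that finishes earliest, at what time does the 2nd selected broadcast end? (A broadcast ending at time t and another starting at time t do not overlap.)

Sorted by end: (0,2)  (1,3)  (1,5)  (5,7)  (9,11)  (8,12)  (11,14)  (17,19)  (19,20)
take (0,2); take (5,7); take (9,11); take (11,14); take (17,19); take (19,20).
Selected: (0,2) (5,7) (9,11) (11,14) (17,19) (19,20)

7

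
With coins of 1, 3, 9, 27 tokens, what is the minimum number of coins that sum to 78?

Greedy: take as many of the largest coin as possible, then repeat with the remainder.
78 − 2×27→24 − 2×9→6 − 2×3→0
Total coins = 2 + 2 + 2 = 6

6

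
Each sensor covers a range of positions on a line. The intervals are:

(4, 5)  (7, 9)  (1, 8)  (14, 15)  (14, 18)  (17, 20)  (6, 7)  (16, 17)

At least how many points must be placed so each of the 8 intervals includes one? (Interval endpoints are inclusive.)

Sorted: [4,5] [6,7] [1,8] [7,9] [14,15] [16,17] [14,18] [17,20]
{[4,5]} hit by 5; {[6,7],[1,8],[7,9]} hit by 7; {[14,15]} hit by 15; {[16,17],[14,18],[17,20]} hit by 17.
Points: 5, 7, 15, 17 (4 total).

4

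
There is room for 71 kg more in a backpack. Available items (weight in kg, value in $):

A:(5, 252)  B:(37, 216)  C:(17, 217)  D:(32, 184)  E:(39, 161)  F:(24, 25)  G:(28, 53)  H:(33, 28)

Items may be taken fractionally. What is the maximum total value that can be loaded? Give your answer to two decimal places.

754.00

Order: A (252/5=50.40) > C (217/17=12.76) > B (216/37=5.84) > D (184/32=5.75) > E (161/39=4.13) > G (53/28=1.89) > F (25/24=1.04) > H (28/33=0.85)
Fill: take A (5 @ 252) → take C (17 @ 217) → take B (37 @ 216) → take 12/32 of D → 69.00; 71/71 used.
Total value = 754.00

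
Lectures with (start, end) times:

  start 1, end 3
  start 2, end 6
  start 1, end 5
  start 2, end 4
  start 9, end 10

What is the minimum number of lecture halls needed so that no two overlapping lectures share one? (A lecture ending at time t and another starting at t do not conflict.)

4

starts: [1, 1, 2, 2, 9]
ends:   [3, 4, 5, 6, 10]
s1→1 s1→2 s2→3 s2→4  — peak 4.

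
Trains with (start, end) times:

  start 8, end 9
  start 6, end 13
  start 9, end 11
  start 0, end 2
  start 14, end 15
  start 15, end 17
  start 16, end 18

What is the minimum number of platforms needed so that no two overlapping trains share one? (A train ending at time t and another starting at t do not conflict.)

The answer is the maximum number of intervals overlapping at any instant.
Events (time:±→running): 0:+→1 2:-→0 6:+→1 8:+→2 … peak 2.

2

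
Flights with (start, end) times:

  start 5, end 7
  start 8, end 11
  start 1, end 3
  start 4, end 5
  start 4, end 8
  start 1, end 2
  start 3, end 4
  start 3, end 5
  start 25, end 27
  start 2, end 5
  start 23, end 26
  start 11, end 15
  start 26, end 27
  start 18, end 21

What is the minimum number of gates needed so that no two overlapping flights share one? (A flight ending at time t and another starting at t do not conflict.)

Count concurrent intervals with a sweep; the peak is the room count.
Events (time:±→running): 1:+→1 1:+→2 2:-→1 2:+→2 3:-→1 3:+→2 3:+→3 4:-→2 4:+→3 4:+→4 … peak 4.

4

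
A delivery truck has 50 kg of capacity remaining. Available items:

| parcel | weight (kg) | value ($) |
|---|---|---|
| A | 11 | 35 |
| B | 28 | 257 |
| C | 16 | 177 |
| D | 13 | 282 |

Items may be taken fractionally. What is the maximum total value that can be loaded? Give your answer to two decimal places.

651.75

Ratios (sorted): D 21.69, C 11.06, B 9.18, A 3.18
take D (13 @ 282); take C (16 @ 177); take 21/28 of B → 192.75. Capacity used 50/50.
Total value = 651.75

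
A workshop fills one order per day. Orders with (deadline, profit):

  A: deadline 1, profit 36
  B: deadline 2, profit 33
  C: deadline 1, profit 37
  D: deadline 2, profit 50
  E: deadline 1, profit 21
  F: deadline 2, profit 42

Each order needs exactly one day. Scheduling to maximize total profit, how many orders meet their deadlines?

2

Sort by profit descending; place each in the latest free slot ≤ its deadline.
By profit: D(d2,50), F(d2,42), C(d1,37), A(d1,36), B(d2,33), E(d1,21)
D→slot 2; F→slot 1; C skipped; A skipped; B skipped; E skipped.
2 of 6 scheduled.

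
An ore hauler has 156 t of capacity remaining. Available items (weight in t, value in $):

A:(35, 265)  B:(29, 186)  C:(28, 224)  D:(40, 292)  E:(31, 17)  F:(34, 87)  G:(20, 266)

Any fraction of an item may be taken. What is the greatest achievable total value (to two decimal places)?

Sort by value per unit weight and fill in that order.
Order: G (266/20=13.30) > C (224/28=8.00) > A (265/35=7.57) > D (292/40=7.30) > B (186/29=6.41) > F (87/34=2.56) > E (17/31=0.55)
Fill: take G (20 @ 266) → take C (28 @ 224) → take A (35 @ 265) → take D (40 @ 292) → take B (29 @ 186) → take 4/34 of F → 10.24; 156/156 used.
Total value = 1243.24

1243.24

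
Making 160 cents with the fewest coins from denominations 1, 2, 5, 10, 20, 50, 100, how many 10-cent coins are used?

160 = 1×100 + 1×50 + 1×10
Count of 10: 1

1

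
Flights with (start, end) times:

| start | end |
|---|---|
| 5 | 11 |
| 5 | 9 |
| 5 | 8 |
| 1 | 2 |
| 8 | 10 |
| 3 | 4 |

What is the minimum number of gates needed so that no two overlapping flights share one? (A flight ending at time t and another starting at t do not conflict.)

Events (time:±→running): 1:+→1 2:-→0 3:+→1 4:-→0 5:+→1 5:+→2 5:+→3 … peak 3.

3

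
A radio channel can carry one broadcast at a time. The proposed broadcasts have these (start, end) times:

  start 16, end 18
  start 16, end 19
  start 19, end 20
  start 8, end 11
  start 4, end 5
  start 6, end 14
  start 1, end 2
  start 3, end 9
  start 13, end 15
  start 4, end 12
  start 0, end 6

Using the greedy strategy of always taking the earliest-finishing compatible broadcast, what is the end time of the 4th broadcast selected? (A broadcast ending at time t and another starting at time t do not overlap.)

Sort by end time and greedily take each interval whose start is ≥ the last chosen end.
By end time: (1,2), (4,5), (0,6), (3,9), (8,11), (4,12), (6,14), (13,15), (16,18), (16,19), (19,20).
Pick (1,2); next start ≥ 2 → (4,5); next start ≥ 5 → (8,11); next start ≥ 11 → (13,15); next start ≥ 15 → (16,18); next start ≥ 18 → (19,20).
Selected: (1,2) (4,5) (8,11) (13,15) (16,18) (19,20)

15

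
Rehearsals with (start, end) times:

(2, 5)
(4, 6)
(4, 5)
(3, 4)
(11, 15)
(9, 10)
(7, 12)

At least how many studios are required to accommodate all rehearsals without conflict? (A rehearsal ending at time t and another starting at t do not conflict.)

Events (time:±→running): 2:+→1 3:+→2 4:-→1 4:+→2 4:+→3 … peak 3.

3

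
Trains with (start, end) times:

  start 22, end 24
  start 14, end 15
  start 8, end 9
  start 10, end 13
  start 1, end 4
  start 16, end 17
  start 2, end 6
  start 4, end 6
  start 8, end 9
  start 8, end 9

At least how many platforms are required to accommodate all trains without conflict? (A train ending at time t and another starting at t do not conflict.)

3

starts: [1, 2, 4, 8, 8, 8, 10, 14, 16, 22]
ends:   [4, 6, 6, 9, 9, 9, 13, 15, 17, 24]
s1→1 s2→2 e4→1 s4→2 e6→1 e6→0 s8→1 s8→2 s8→3  — peak 3.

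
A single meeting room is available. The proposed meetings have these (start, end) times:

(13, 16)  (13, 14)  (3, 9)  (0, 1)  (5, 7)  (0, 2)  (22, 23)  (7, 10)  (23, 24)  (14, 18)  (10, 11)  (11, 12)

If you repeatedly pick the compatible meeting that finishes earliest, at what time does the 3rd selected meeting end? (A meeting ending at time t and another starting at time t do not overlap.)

Greedy by earliest finish: after sorting by end time, pick each interval compatible with the last pick.
By end time: (0,1), (0,2), (5,7), (3,9), (7,10), (10,11), (11,12), (13,14), (13,16), (14,18), (22,23), (23,24).
Pick (0,1); next start ≥ 1 → (5,7); next start ≥ 7 → (7,10); next start ≥ 10 → (10,11); next start ≥ 11 → (11,12); next start ≥ 12 → (13,14); next start ≥ 14 → (14,18); next start ≥ 18 → (22,23); next start ≥ 23 → (23,24).
Selected: (0,1) (5,7) (7,10) (10,11) (11,12) (13,14) (14,18) (22,23) (23,24)

10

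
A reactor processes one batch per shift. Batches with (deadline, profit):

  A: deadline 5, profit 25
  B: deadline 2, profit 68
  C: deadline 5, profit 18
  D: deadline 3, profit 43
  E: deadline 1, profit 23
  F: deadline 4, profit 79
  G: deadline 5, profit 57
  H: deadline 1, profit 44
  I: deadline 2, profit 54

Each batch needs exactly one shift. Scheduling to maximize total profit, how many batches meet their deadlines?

Sort by profit descending; place each in the latest free slot ≤ its deadline.
By profit: F(d4,79), B(d2,68), G(d5,57), I(d2,54), H(d1,44), D(d3,43), A(d5,25), E(d1,23), C(d5,18)
F→slot 4; B→slot 2; G→slot 5; I→slot 1; H skipped; D→slot 3; A skipped; E skipped; C skipped.
5 of 9 scheduled.

5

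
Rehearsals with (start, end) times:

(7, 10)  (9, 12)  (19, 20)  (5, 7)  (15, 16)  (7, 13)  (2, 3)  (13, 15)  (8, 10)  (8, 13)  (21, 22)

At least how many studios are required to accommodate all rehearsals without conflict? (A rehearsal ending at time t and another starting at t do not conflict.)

5

Events (time:±→running): 2:+→1 3:-→0 5:+→1 7:-→0 7:+→1 7:+→2 8:+→3 8:+→4 9:+→5 … peak 5.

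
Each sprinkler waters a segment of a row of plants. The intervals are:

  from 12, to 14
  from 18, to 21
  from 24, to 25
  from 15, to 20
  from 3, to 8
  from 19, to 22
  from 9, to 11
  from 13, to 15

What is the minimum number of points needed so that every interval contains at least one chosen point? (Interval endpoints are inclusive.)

5

By right end: [3,8]  [9,11]  [12,14]  [13,15]  [15,20]  [18,21]  [19,22]  [24,25]
[3,8] uncovered → point at 8; [9,11] uncovered → point at 11; [12,14] uncovered → point at 14; [15,20] uncovered → point at 20; [24,25] uncovered → point at 25.
Points: 8, 11, 14, 20, 25 (5 total).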